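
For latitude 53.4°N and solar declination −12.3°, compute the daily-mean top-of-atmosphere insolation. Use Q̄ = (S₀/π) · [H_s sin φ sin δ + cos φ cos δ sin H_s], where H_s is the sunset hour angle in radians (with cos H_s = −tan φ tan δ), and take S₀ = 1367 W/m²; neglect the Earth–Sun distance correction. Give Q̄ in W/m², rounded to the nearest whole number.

The sunset hour angle satisfies cos H_s = −tan φ tan δ = 0.2936, giving H_s = 72.93°. In radians, H_s = 1.2729.
H_s sin φ sin δ = 1.2729 × 0.8028 × -0.2130 = -0.2177.
cos φ cos δ sin H_s = 0.5962 × 0.9770 × 0.9560 = 0.5569.
Q̄ = (1367/π) × (-0.2177 + 0.5569) = 435.13 × 0.3392 = 147.60 W/m².

148 W/m²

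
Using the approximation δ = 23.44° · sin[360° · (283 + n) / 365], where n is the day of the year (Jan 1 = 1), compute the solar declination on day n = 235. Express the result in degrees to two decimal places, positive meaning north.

+11.40°

360 × (283 + 235) / 365 = 510.904°; sin(510.904°) = 0.4863.
δ = 23.44 × 0.4863 = 11.399° ≈ +11.40°.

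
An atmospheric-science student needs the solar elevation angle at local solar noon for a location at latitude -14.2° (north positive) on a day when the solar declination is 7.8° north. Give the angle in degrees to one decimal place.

At local solar noon the hour angle is zero, so the elevation is 90° − |φ − δ| = 90° − |-14.2° − (7.8°)| = 90° − 22.0° = 68.0°.

68.0°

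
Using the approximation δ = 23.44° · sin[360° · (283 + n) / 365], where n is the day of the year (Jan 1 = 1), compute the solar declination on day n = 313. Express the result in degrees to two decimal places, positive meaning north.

360 × (283 + 313) / 365 = 587.836°; sin(587.836°) = -0.7412.
δ = 23.44 × -0.7412 = -17.374° ≈ -17.37°.

-17.37°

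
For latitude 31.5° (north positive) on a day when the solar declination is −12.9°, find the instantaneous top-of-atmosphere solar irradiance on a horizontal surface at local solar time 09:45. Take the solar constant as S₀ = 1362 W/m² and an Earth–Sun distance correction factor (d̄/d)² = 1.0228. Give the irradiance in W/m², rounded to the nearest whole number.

800 W/m²

Hour angle H = 15° × (9.75 − 12) = -33.75°.
cos θ_z = sin(31.5°) sin(-12.9°) + cos(31.5°) cos(-12.9°) cos(-33.75°) = -0.1166 + 0.6911 = 0.5745.
Top-of-atmosphere irradiance = S₀ (d̄/d)² cos θ_z = 1362 × 1.0228 × 0.5745 = 800.31 W/m².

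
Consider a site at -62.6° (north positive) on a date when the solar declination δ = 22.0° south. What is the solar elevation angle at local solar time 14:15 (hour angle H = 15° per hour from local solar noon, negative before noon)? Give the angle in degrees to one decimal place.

43.4°

Hour angle H = 15° × (14.25 − 12) = 33.75°.
With φ = -62.6°, δ = -22.0°, H = 33.75°: sin φ sin δ = 0.3326, cos φ cos δ cos H = 0.3548, so cos θ_z = 0.6874.
θ_z = arccos(0.6874) = 46.58°, so the elevation is 90° − 46.58° = 43.42°.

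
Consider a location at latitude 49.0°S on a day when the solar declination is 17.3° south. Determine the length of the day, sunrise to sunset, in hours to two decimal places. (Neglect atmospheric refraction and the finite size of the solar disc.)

14.80 hours

−tan φ tan δ = −(-1.1504)(-0.3115) = -0.3583; H_s = arccos(-0.3583) = 111.00°.
Day length = 2 H_s / 15° h⁻¹ = 222.00° / 15 = 14.800 h.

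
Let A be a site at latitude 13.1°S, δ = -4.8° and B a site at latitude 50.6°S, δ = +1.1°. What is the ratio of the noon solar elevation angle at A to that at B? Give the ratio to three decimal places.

2.133

A: 90° − |-13.1 − (-4.8)| = 81.70°.
B: 90° − |-50.6 − (1.1)| = 38.30°.
Ratio A/B = 81.7000 / 38.3000 = 2.1332.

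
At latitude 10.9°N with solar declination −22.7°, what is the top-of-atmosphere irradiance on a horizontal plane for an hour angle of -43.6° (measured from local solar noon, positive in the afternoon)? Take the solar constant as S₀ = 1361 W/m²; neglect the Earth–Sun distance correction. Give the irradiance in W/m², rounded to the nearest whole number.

cos θ_z = sin φ sin δ + cos φ cos δ cos H = (0.1891)(-0.3859) + (0.9820)(0.9225)(0.7242) = 0.5831.
Top-of-atmosphere irradiance = S₀ cos θ_z = 1361 × 0.5831 = 793.60 W/m².

794 W/m²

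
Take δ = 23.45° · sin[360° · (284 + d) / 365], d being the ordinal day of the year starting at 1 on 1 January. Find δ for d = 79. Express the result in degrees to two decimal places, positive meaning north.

-0.81°

360 × (284 + 79) / 365 = 358.027°; sin(358.027°) = -0.0344.
δ = 23.45 × -0.0344 = -0.807° ≈ -0.81°.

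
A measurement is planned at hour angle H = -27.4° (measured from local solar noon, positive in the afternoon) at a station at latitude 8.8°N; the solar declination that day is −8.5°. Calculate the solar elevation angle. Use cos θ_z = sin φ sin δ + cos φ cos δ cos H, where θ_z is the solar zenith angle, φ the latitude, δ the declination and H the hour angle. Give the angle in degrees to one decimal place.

57.7°

With φ = 8.8°, δ = -8.5°, H = -27.40°: sin φ sin δ = -0.0226, cos φ cos δ cos H = 0.8677, so cos θ_z = 0.8451.
θ_z = arccos(0.8451) = 32.32°, so the elevation is 90° − 32.32° = 57.68°.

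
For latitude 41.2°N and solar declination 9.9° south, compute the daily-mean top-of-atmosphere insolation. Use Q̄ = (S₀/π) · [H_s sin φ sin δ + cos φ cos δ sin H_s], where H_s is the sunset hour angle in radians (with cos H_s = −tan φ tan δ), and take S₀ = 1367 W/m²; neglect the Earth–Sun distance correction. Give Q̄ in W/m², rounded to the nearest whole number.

249 W/m²

cos H_s = −tan(41.2°) · tan(-9.9°) = 0.1528, so H_s = arccos(0.1528) = 81.21°. In radians, H_s = 1.4174.
H_s sin φ sin δ = 1.4174 × 0.6587 × -0.1719 = -0.1605.
cos φ cos δ sin H_s = 0.7524 × 0.9851 × 0.9883 = 0.7325.
Q̄ = (1367/π) × (-0.1605 + 0.7325) = 435.13 × 0.5720 = 248.89 W/m².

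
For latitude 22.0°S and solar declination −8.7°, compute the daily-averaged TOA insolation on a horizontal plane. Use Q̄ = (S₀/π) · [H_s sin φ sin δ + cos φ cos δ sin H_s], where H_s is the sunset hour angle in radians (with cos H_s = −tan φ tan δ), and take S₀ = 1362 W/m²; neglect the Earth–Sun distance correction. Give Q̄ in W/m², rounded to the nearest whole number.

−tan φ tan δ = −(-0.4040)(-0.1530) = -0.0618; H_s = arccos(-0.0618) = 93.54°. In radians, H_s = 1.6326.
H_s sin φ sin δ = 1.6326 × -0.3746 × -0.1513 = 0.0925.
cos φ cos δ sin H_s = 0.9272 × 0.9885 × 0.9981 = 0.9148.
Q̄ = (1362/π) × (0.0925 + 0.9148) = 433.54 × 1.0073 = 436.70 W/m².

437 W/m²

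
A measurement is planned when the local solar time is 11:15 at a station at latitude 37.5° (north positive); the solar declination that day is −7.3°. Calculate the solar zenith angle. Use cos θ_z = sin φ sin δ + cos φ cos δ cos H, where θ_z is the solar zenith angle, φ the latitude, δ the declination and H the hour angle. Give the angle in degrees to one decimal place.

Hour angle H = 15° × (11.25 − 12) = -11.25°.
With φ = 37.5°, δ = -7.3°, H = -11.25°: sin φ sin δ = -0.0774, cos φ cos δ cos H = 0.7718, so cos θ_z = 0.6944.
θ_z = arccos(0.6944) = 46.02°.

46.0°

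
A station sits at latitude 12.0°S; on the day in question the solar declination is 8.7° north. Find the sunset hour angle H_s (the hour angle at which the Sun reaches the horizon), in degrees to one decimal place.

88.1°

The sunset hour angle satisfies cos H_s = −tan φ tan δ = 0.0325, giving H_s = 88.14°.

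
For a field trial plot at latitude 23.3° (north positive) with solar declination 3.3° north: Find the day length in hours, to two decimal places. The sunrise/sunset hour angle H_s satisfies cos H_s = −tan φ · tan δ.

−tan φ tan δ = −(0.4307)(0.0577) = -0.0249; H_s = arccos(-0.0249) = 91.43°.
Day length = 2 H_s / 15° h⁻¹ = 182.86° / 15 = 12.191 h.

12.19 hours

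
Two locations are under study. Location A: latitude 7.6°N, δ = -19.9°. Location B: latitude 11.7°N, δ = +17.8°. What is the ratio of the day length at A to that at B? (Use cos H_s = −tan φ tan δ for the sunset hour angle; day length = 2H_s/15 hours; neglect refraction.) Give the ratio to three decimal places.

0.930

A: H_s = arccos(−tan 7.6° · tan -19.9°) = 87.23°, so 2H_s/15 = 11.6307 h.
B: H_s = arccos(−tan 11.7° · tan 17.8°) = 93.81°, so 2H_s/15 = 12.5080 h.
Ratio A/B = 11.6307 / 12.5080 = 0.9299.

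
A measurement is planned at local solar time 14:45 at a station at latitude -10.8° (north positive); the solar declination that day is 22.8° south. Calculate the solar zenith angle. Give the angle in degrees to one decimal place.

41.1°

Hour angle H = 15° × (14.75 − 12) = 41.25°.
With φ = -10.8°, δ = -22.8°, H = 41.25°: sin φ sin δ = 0.0726, cos φ cos δ cos H = 0.6808, so cos θ_z = 0.7534.
θ_z = arccos(0.7534) = 41.11°.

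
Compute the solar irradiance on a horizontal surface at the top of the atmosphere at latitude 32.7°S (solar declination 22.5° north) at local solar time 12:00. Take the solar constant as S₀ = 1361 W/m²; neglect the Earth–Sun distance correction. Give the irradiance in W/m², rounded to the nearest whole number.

Hour angle H = 15° × (12 − 12) = 0.00°.
With φ = -32.7°, δ = 22.5°, H = 0.00°: sin φ sin δ = -0.2067, cos φ cos δ cos H = 0.7775, so cos θ_z = 0.5708.
Top-of-atmosphere irradiance = S₀ cos θ_z = 1361 × 0.5708 = 776.86 W/m².

777 W/m²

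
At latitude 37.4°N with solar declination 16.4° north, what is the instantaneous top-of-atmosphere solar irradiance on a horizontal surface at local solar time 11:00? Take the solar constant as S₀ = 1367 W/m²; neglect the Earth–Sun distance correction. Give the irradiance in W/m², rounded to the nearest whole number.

1241 W/m²

Hour angle H = 15° × (11 − 12) = -15.00°.
With φ = 37.4°, δ = 16.4°, H = -15.00°: sin φ sin δ = 0.1715, cos φ cos δ cos H = 0.7361, so cos θ_z = 0.9076.
Top-of-atmosphere irradiance = S₀ cos θ_z = 1367 × 0.9076 = 1240.69 W/m².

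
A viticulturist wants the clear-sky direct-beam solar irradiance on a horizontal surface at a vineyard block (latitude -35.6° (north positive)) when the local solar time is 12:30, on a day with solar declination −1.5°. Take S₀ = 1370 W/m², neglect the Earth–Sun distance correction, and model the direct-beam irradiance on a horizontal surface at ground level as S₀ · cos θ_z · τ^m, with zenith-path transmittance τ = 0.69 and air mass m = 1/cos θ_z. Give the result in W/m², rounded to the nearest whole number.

716 W/m²

Hour angle H = 15° × (12.5 − 12) = 7.50°.
cos θ_z = sin(-35.6°) sin(-1.5°) + cos(-35.6°) cos(-1.5°) cos(7.50°) = 0.0152 + 0.8059 = 0.8211.
Air mass m = 1/cos θ_z = 1/0.8211 = 1.218; τ^m = 0.69^1.218 = 0.6364.
Surface direct beam = 1370 × 0.8211 × 0.6364 = 715.89 W/m².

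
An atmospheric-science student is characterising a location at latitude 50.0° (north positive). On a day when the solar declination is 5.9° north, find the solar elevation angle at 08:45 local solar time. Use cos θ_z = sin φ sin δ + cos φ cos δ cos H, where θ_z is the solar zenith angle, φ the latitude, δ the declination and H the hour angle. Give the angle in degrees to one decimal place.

30.0°

Hour angle H = 15° × (8.75 − 12) = -48.75°.
cos θ_z = sin φ sin δ + cos φ cos δ cos H = (0.7660)(0.1028) + (0.6428)(0.9947)(0.6593) = 0.5003.
θ_z = arccos(0.5003) = 59.98°, so the elevation is 90° − 59.98° = 30.02°.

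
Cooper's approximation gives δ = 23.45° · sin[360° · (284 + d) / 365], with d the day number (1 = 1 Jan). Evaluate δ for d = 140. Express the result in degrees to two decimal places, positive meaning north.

+19.93°

360 × (284 + 140) / 365 = 418.192°; sin(418.192°) = 0.8498.
δ = 23.45 × 0.8498 = 19.928° ≈ +19.93°.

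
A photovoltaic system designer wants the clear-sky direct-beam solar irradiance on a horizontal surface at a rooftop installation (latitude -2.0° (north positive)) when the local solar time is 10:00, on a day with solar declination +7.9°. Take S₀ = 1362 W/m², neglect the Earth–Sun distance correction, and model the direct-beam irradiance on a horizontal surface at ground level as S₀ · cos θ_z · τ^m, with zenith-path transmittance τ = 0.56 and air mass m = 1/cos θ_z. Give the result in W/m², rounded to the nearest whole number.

588 W/m²

Hour angle H = 15° × (10 − 12) = -30.00°.
cos θ_z = sin(-2.0°) sin(7.9°) + cos(-2.0°) cos(7.9°) cos(-30.00°) = -0.0048 + 0.8573 = 0.8525.
Air mass m = 1/cos θ_z = 1/0.8525 = 1.173; τ^m = 0.56^1.173 = 0.5066.
Surface direct beam = 1362 × 0.8525 × 0.5066 = 588.22 W/m².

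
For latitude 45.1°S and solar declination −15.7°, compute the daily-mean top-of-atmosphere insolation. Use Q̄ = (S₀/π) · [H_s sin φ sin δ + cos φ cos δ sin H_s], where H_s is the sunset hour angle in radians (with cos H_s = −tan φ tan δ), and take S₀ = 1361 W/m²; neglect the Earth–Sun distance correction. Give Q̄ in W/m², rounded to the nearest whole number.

−tan φ tan δ = −(-1.0035)(-0.2811) = -0.2821; H_s = arccos(-0.2821) = 106.39°. In radians, H_s = 1.8569.
H_s sin φ sin δ = 1.8569 × -0.7083 × -0.2706 = 0.3559.
cos φ cos δ sin H_s = 0.7059 × 0.9627 × 0.9594 = 0.6520.
Q̄ = (1361/π) × (0.3559 + 0.6520) = 433.22 × 1.0079 = 436.64 W/m².

437 W/m²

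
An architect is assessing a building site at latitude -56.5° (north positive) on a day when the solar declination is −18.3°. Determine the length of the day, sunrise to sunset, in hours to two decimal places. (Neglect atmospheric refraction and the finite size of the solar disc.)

−tan φ tan δ = −(-1.5108)(-0.3307) = -0.4996; H_s = arccos(-0.4996) = 119.97°.
Day length = 2 H_s / 15° h⁻¹ = 239.94° / 15 = 15.996 h.

16.00 hours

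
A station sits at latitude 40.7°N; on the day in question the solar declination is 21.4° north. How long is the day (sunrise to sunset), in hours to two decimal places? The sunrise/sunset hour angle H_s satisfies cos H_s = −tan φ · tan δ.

14.63 hours

The sunset hour angle satisfies cos H_s = −tan φ tan δ = -0.3371, giving H_s = 109.70°.
Day length = 2 H_s / 15° h⁻¹ = 219.40° / 15 = 14.627 h.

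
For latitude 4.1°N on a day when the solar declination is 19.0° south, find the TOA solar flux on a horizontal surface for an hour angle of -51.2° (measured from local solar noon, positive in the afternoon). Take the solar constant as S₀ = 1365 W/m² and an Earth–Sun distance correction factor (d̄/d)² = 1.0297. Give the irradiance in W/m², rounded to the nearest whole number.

cos θ_z = sin(4.1°) sin(-19.0°) + cos(4.1°) cos(-19.0°) cos(-51.20°) = -0.0233 + 0.5909 = 0.5676.
Top-of-atmosphere irradiance = S₀ (d̄/d)² cos θ_z = 1365 × 1.0297 × 0.5676 = 797.78 W/m².

798 W/m²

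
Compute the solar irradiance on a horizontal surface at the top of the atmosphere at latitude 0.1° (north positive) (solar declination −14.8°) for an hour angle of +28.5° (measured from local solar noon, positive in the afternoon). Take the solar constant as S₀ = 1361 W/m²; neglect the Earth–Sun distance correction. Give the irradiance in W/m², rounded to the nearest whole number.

1156 W/m²

With φ = 0.1°, δ = -14.8°, H = 28.50°: sin φ sin δ = -0.0004, cos φ cos δ cos H = 0.8497, so cos θ_z = 0.8493.
Top-of-atmosphere irradiance = S₀ cos θ_z = 1361 × 0.8493 = 1155.90 W/m².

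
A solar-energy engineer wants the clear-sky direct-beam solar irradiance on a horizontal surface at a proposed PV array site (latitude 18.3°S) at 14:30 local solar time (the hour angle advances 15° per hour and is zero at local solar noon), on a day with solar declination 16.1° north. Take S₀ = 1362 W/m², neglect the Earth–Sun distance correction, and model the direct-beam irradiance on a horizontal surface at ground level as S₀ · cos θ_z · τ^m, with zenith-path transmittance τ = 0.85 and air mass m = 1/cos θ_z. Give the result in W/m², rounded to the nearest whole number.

Hour angle H = 15° × (14.5 − 12) = 37.50°.
cos θ_z = sin(-18.3°) sin(16.1°) + cos(-18.3°) cos(16.1°) cos(37.50°) = -0.0871 + 0.7237 = 0.6366.
Air mass m = 1/cos θ_z = 1/0.6366 = 1.571; τ^m = 0.85^1.571 = 0.7747.
Surface direct beam = 1362 × 0.6366 × 0.7747 = 671.70 W/m².

672 W/m²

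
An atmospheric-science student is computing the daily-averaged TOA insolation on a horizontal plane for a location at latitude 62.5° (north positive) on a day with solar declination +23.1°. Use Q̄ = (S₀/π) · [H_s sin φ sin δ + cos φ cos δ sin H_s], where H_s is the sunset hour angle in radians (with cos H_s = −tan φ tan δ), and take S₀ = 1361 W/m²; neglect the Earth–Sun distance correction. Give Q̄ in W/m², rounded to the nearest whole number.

487 W/m²

−tan φ tan δ = −(1.9210)(0.4265) = -0.8193; H_s = arccos(-0.8193) = 145.01°. In radians, H_s = 2.5309.
H_s sin φ sin δ = 2.5309 × 0.8870 × 0.3923 = 0.8807.
cos φ cos δ sin H_s = 0.4617 × 0.9198 × 0.5734 = 0.2435.
Q̄ = (1361/π) × (0.8807 + 0.2435) = 433.22 × 1.1242 = 487.03 W/m².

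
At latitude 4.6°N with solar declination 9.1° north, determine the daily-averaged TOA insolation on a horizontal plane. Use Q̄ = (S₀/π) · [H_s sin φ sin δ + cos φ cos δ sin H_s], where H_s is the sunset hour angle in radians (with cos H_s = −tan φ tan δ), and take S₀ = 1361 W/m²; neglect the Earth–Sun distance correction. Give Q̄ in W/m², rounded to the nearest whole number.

435 W/m²

−tan φ tan δ = −(0.0805)(0.1602) = -0.0129; H_s = arccos(-0.0129) = 90.74°. In radians, H_s = 1.5837.
H_s sin φ sin δ = 1.5837 × 0.0802 × 0.1582 = 0.0201.
cos φ cos δ sin H_s = 0.9968 × 0.9874 × 0.9999 = 0.9841.
Q̄ = (1361/π) × (0.0201 + 0.9841) = 433.22 × 1.0042 = 435.04 W/m².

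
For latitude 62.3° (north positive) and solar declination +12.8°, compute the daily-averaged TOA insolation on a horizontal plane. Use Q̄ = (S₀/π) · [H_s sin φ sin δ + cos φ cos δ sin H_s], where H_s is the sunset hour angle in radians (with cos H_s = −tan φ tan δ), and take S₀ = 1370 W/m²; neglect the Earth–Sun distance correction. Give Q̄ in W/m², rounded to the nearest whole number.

−tan φ tan δ = −(1.9047)(0.2272) = -0.4327; H_s = arccos(-0.4327) = 115.64°. In radians, H_s = 2.0183.
H_s sin φ sin δ = 2.0183 × 0.8854 × 0.2215 = 0.3958.
cos φ cos δ sin H_s = 0.4648 × 0.9751 × 0.9015 = 0.4086.
Q̄ = (1370/π) × (0.3958 + 0.4086) = 436.08 × 0.8044 = 350.78 W/m².

351 W/m²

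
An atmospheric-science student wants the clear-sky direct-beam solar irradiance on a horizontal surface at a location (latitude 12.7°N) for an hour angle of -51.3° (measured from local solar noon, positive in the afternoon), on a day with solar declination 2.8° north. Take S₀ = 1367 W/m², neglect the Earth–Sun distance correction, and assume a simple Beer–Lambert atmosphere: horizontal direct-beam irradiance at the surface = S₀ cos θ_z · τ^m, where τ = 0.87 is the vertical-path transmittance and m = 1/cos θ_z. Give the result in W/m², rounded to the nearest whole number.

With φ = 12.7°, δ = 2.8°, H = -51.30°: sin φ sin δ = 0.0107, cos φ cos δ cos H = 0.6092, so cos θ_z = 0.6199.
Air mass m = 1/cos θ_z = 1/0.6199 = 1.613; τ^m = 0.87^1.613 = 0.7988.
Surface direct beam = 1367 × 0.6199 × 0.7988 = 676.91 W/m².

677 W/m²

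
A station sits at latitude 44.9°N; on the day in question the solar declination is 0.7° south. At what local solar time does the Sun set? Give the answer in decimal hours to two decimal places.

−tan φ tan δ = −(0.9965)(-0.0122) = 0.0122; H_s = arccos(0.0122) = 89.30°.
Sunset is at 12 + H_s/15 = 12 + 5.953 = 17.953 h local solar time.

17.95 h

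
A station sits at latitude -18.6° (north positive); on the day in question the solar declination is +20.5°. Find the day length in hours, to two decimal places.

−tan φ tan δ = −(-0.3365)(0.3739) = 0.1258; H_s = arccos(0.1258) = 82.77°.
Day length = 2 H_s / 15° h⁻¹ = 165.54° / 15 = 11.036 h.

11.04 hours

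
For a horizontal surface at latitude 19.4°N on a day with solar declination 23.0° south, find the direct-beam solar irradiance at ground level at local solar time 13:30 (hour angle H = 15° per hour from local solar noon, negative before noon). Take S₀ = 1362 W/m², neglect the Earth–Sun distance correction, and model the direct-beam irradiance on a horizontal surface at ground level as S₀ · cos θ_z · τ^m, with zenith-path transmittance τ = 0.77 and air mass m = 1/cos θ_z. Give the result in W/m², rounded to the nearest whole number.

Hour angle H = 15° × (13.5 − 12) = 22.50°.
cos θ_z = sin φ sin δ + cos φ cos δ cos H = (0.3322)(-0.3907) + (0.9432)(0.9205)(0.9239) = 0.6724.
Air mass m = 1/cos θ_z = 1/0.6724 = 1.487; τ^m = 0.77^1.487 = 0.6780.
Surface direct beam = 1362 × 0.6724 × 0.6780 = 620.92 W/m².

621 W/m²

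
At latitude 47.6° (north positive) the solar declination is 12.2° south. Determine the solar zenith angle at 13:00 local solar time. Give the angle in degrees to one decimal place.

Hour angle H = 15° × (13 − 12) = 15.00°.
cos θ_z = sin(47.6°) sin(-12.2°) + cos(47.6°) cos(-12.2°) cos(15.00°) = -0.1561 + 0.6366 = 0.4805.
θ_z = arccos(0.4805) = 61.28°.

61.3°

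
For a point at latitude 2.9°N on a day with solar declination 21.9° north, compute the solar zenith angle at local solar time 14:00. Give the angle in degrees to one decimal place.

34.8°

Hour angle H = 15° × (14 − 12) = 30.00°.
With φ = 2.9°, δ = 21.9°, H = 30.00°: sin φ sin δ = 0.0189, cos φ cos δ cos H = 0.8025, so cos θ_z = 0.8214.
θ_z = arccos(0.8214) = 34.77°.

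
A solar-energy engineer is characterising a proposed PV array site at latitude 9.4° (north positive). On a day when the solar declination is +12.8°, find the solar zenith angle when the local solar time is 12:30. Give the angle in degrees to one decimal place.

8.1°

Hour angle H = 15° × (12.5 − 12) = 7.50°.
With φ = 9.4°, δ = 12.8°, H = 7.50°: sin φ sin δ = 0.0362, cos φ cos δ cos H = 0.9538, so cos θ_z = 0.9900.
θ_z = arccos(0.9900) = 8.11°.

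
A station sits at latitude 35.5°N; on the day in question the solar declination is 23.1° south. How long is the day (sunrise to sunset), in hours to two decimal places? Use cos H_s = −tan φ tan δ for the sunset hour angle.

9.64 hours

−tan φ tan δ = −(0.7133)(-0.4265) = 0.3042; H_s = arccos(0.3042) = 72.29°.
Day length = 2 H_s / 15° h⁻¹ = 144.58° / 15 = 9.639 h.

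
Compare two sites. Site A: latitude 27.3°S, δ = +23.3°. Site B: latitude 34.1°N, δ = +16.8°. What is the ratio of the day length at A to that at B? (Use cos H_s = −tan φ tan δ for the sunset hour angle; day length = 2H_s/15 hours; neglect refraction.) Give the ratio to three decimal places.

A: H_s = arccos(−tan -27.3° · tan 23.3°) = 77.16°, so 2H_s/15 = 10.2880 h.
B: H_s = arccos(−tan 34.1° · tan 16.8°) = 101.80°, so 2H_s/15 = 13.5733 h.
Ratio A/B = 10.2880 / 13.5733 = 0.7580.

0.758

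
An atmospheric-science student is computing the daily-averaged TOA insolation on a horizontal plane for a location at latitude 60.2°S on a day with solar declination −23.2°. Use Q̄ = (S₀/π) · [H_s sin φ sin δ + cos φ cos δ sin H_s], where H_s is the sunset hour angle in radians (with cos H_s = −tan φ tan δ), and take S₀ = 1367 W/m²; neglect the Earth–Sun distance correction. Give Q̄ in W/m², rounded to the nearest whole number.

The sunset hour angle satisfies cos H_s = −tan φ tan δ = -0.7484, giving H_s = 138.45°. In radians, H_s = 2.4164.
H_s sin φ sin δ = 2.4164 × -0.8678 × -0.3939 = 0.8260.
cos φ cos δ sin H_s = 0.4970 × 0.9191 × 0.6633 = 0.3030.
Q̄ = (1367/π) × (0.8260 + 0.3030) = 435.13 × 1.1290 = 491.26 W/m².

491 W/m²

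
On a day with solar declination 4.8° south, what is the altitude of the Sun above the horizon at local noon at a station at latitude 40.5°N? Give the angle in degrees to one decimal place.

At local solar noon the hour angle is zero, so the elevation is 90° − |φ − δ| = 90° − |40.5° − (-4.8°)| = 90° − 45.3° = 44.7°.

44.7°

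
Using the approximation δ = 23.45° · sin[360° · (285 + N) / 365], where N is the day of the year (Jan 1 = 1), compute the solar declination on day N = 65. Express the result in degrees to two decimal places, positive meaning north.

-5.99°

360 × (285 + 65) / 365 = 345.205°; sin(345.205°) = -0.2554.
δ = 23.45 × -0.2554 = -5.989° ≈ -5.99°.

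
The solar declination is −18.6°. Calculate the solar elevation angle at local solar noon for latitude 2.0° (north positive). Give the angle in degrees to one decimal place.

At local solar noon the hour angle is zero, so the elevation is 90° − |φ − δ| = 90° − |2.0° − (-18.6°)| = 90° − 20.6° = 69.4°.

69.4°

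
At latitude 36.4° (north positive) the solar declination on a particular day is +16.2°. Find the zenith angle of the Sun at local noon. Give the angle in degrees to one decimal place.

20.2°

At local solar noon the hour angle is zero, so the zenith angle is |φ − δ| = |36.4° − (16.2°)| = 20.2°.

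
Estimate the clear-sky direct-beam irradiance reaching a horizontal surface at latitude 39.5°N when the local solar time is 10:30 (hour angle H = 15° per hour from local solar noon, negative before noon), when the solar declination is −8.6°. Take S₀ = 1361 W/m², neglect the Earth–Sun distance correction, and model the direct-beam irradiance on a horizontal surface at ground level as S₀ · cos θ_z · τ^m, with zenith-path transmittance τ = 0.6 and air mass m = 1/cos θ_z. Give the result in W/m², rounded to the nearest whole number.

359 W/m²

Hour angle H = 15° × (10.5 − 12) = -22.50°.
cos θ_z = sin φ sin δ + cos φ cos δ cos H = (0.6361)(-0.1495) + (0.7716)(0.9888)(0.9239) = 0.6098.
Air mass m = 1/cos θ_z = 1/0.6098 = 1.640; τ^m = 0.6^1.640 = 0.4327.
Surface direct beam = 1361 × 0.6098 × 0.4327 = 359.11 W/m².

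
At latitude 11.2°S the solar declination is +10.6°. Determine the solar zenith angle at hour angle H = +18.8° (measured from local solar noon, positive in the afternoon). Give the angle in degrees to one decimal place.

28.7°

cos θ_z = sin φ sin δ + cos φ cos δ cos H = (-0.1942)(0.1840) + (0.9810)(0.9829)(0.9466) = 0.8770.
θ_z = arccos(0.8770) = 28.72°.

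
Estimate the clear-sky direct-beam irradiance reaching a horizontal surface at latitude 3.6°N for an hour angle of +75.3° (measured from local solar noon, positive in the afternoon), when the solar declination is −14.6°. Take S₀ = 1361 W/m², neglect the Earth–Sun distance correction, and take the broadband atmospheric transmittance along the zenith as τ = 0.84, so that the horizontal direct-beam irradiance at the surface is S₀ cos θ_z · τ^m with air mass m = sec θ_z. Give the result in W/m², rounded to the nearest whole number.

146 W/m²

cos θ_z = sin φ sin δ + cos φ cos δ cos H = (0.0628)(-0.2521) + (0.9980)(0.9677)(0.2538) = 0.2293.
Air mass m = 1/cos θ_z = 1/0.2293 = 4.361; τ^m = 0.84^4.361 = 0.4675.
Surface direct beam = 1361 × 0.2293 × 0.4675 = 145.90 W/m².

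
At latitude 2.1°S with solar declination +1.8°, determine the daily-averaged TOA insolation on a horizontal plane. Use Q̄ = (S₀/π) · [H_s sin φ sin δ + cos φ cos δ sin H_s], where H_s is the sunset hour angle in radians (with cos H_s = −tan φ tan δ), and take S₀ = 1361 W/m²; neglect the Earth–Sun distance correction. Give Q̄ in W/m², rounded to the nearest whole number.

The sunset hour angle satisfies cos H_s = −tan φ tan δ = 0.0012, giving H_s = 89.93°. In radians, H_s = 1.5696.
H_s sin φ sin δ = 1.5696 × -0.0366 × 0.0314 = -0.0018.
cos φ cos δ sin H_s = 0.9993 × 0.9995 × 1.0000 = 0.9988.
Q̄ = (1361/π) × (-0.0018 + 0.9988) = 433.22 × 0.9970 = 431.92 W/m².

432 W/m²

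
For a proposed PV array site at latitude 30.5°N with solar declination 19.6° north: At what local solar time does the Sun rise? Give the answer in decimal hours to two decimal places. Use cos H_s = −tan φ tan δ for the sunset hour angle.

The sunset hour angle satisfies cos H_s = −tan φ tan δ = -0.2097, giving H_s = 102.10°.
Sunrise is at 12 − H_s/15 = 12 − 6.807 = 5.193 h local solar time.

5.19 h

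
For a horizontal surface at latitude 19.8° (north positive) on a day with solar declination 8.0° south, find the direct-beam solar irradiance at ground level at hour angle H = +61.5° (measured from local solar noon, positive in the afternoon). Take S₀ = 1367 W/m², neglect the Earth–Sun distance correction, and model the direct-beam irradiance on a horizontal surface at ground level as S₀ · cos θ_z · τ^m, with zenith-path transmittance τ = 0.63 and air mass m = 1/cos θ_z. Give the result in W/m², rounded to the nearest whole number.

170 W/m²

cos θ_z = sin φ sin δ + cos φ cos δ cos H = (0.3387)(-0.1392) + (0.9409)(0.9903)(0.4772) = 0.3975.
Air mass m = 1/cos θ_z = 1/0.3975 = 2.516; τ^m = 0.63^2.516 = 0.3127.
Surface direct beam = 1367 × 0.3975 × 0.3127 = 169.92 W/m².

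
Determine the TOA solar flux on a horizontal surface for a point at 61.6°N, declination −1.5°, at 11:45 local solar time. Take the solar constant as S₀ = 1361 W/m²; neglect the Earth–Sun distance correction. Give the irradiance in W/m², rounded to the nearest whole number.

Hour angle H = 15° × (11.75 − 12) = -3.75°.
With φ = 61.6°, δ = -1.5°, H = -3.75°: sin φ sin δ = -0.0230, cos φ cos δ cos H = 0.4744, so cos θ_z = 0.4514.
Top-of-atmosphere irradiance = S₀ cos θ_z = 1361 × 0.4514 = 614.36 W/m².

614 W/m²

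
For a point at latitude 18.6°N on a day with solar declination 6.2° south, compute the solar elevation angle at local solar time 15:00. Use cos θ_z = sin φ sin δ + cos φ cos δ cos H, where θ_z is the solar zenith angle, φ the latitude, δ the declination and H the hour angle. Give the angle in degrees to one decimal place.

39.2°

Hour angle H = 15° × (15 − 12) = 45.00°.
With φ = 18.6°, δ = -6.2°, H = 45.00°: sin φ sin δ = -0.0344, cos φ cos δ cos H = 0.6663, so cos θ_z = 0.6319.
θ_z = arccos(0.6319) = 50.81°, so the elevation is 90° − 50.81° = 39.19°.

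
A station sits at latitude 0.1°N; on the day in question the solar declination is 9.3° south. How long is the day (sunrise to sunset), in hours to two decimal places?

−tan φ tan δ = −(0.0017)(-0.1638) = 0.0003; H_s = arccos(0.0003) = 89.98°.
Day length = 2 H_s / 15° h⁻¹ = 179.96° / 15 = 11.997 h.

12.00 hours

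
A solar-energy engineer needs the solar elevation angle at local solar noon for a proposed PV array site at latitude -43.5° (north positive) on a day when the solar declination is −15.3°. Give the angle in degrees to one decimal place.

At local solar noon the hour angle is zero, so the elevation is 90° − |φ − δ| = 90° − |-43.5° − (-15.3°)| = 90° − 28.2° = 61.8°.

61.8°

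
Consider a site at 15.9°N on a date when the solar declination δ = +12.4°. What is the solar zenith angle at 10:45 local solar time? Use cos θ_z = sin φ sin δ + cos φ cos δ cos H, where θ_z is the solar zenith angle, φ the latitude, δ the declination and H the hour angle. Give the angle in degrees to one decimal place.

18.5°

Hour angle H = 15° × (10.75 − 12) = -18.75°.
cos θ_z = sin φ sin δ + cos φ cos δ cos H = (0.2740)(0.2147) + (0.9617)(0.9767)(0.9469) = 0.9482.
θ_z = arccos(0.9482) = 18.52°.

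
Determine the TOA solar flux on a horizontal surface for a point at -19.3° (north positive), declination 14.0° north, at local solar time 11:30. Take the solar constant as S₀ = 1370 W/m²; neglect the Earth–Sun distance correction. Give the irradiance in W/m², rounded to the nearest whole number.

Hour angle H = 15° × (11.5 − 12) = -7.50°.
cos θ_z = sin φ sin δ + cos φ cos δ cos H = (-0.3305)(0.2419) + (0.9438)(0.9703)(0.9914) = 0.8279.
Top-of-atmosphere irradiance = S₀ cos θ_z = 1370 × 0.8279 = 1134.22 W/m².

1134 W/m²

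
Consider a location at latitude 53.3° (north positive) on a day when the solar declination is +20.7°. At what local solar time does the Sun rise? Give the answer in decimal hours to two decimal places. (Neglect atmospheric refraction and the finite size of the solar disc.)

−tan φ tan δ = −(1.3416)(0.3779) = -0.5070; H_s = arccos(-0.5070) = 120.46°.
Sunrise is at 12 − H_s/15 = 12 − 8.031 = 3.969 h local solar time.

3.97 h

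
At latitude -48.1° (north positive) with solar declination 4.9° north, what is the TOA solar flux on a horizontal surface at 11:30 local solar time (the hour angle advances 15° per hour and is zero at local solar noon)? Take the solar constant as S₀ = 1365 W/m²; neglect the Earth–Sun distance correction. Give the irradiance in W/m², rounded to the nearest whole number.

Hour angle H = 15° × (11.5 − 12) = -7.50°.
With φ = -48.1°, δ = 4.9°, H = -7.50°: sin φ sin δ = -0.0636, cos φ cos δ cos H = 0.6597, so cos θ_z = 0.5961.
Top-of-atmosphere irradiance = S₀ cos θ_z = 1365 × 0.5961 = 813.68 W/m².

814 W/m²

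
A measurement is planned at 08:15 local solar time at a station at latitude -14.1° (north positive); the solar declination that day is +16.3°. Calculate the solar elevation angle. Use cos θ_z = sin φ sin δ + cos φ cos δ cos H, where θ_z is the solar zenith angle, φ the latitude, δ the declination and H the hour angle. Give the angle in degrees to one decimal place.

26.7°

Hour angle H = 15° × (8.25 − 12) = -56.25°.
cos θ_z = sin φ sin δ + cos φ cos δ cos H = (-0.2436)(0.2807) + (0.9699)(0.9598)(0.5556) = 0.4488.
θ_z = arccos(0.4488) = 63.33°, so the elevation is 90° − 63.33° = 26.67°.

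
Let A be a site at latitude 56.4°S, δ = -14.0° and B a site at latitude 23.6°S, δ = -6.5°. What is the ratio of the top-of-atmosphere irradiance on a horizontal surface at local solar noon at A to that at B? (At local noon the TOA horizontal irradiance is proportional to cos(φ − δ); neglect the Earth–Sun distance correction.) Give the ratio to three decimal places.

0.773

A: cos θ_z = cos(-56.4° − (-14.0°)) = 0.7385.
B: cos θ_z = cos(-23.6° − (-6.5°)) = 0.9558.
Ratio A/B = 0.7385 / 0.9558 = 0.7727.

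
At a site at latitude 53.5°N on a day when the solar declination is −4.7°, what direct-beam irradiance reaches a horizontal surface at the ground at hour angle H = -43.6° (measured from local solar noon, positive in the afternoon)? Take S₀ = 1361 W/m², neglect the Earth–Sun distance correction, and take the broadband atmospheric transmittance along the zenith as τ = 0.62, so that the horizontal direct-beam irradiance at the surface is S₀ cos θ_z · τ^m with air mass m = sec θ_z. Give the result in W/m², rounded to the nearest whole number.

133 W/m²

With φ = 53.5°, δ = -4.7°, H = -43.60°: sin φ sin δ = -0.0659, cos φ cos δ cos H = 0.4293, so cos θ_z = 0.3634.
Air mass m = 1/cos θ_z = 1/0.3634 = 2.752; τ^m = 0.62^2.752 = 0.2683.
Surface direct beam = 1361 × 0.3634 × 0.2683 = 132.70 W/m².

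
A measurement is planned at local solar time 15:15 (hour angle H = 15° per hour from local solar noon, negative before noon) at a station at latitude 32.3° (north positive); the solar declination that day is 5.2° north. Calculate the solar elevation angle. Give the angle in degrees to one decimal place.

Hour angle H = 15° × (15.25 − 12) = 48.75°.
With φ = 32.3°, δ = 5.2°, H = 48.75°: sin φ sin δ = 0.0484, cos φ cos δ cos H = 0.5550, so cos θ_z = 0.6034.
θ_z = arccos(0.6034) = 52.89°, so the elevation is 90° − 52.89° = 37.11°.

37.1°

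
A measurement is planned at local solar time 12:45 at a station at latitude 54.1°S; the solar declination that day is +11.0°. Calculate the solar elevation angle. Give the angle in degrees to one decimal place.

Hour angle H = 15° × (12.75 − 12) = 11.25°.
cos θ_z = sin φ sin δ + cos φ cos δ cos H = (-0.8100)(0.1908) + (0.5864)(0.9816)(0.9808) = 0.4100.
θ_z = arccos(0.4100) = 65.80°, so the elevation is 90° − 65.80° = 24.20°.

24.2°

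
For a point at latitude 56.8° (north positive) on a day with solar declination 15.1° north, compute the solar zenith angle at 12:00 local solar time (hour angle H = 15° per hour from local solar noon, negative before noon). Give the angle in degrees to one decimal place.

41.7°

Hour angle H = 15° × (12 − 12) = 0.00°.
cos θ_z = sin φ sin δ + cos φ cos δ cos H = (0.8368)(0.2605) + (0.5476)(0.9655)(1.0000) = 0.7467.
θ_z = arccos(0.7467) = 41.69°.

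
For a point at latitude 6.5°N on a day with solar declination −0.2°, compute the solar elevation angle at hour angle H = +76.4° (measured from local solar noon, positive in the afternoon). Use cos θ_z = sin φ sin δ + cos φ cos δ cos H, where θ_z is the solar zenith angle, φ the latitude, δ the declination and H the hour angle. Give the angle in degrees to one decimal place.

cos θ_z = sin(6.5°) sin(-0.2°) + cos(6.5°) cos(-0.2°) cos(76.40°) = -0.0004 + 0.2336 = 0.2332.
θ_z = arccos(0.2332) = 76.51°, so the elevation is 90° − 76.51° = 13.49°.

13.5°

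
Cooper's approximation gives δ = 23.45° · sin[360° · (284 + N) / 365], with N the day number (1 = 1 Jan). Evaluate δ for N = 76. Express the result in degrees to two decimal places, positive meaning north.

-2.02°

360 × (284 + 76) / 365 = 355.068°; sin(355.068°) = -0.0860.
δ = 23.45 × -0.0860 = -2.017° ≈ -2.02°.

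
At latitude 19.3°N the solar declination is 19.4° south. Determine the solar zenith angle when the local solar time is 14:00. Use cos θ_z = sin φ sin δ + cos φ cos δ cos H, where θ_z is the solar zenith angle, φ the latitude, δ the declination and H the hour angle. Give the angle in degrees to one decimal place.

48.6°

Hour angle H = 15° × (14 − 12) = 30.00°.
cos θ_z = sin(19.3°) sin(-19.4°) + cos(19.3°) cos(-19.4°) cos(30.00°) = -0.1098 + 0.7709 = 0.6611.
θ_z = arccos(0.6611) = 48.62°.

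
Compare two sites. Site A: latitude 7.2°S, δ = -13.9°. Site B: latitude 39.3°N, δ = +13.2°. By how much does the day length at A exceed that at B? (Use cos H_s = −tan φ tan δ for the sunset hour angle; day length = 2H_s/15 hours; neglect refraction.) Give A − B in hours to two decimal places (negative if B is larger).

A: H_s = arccos(−tan -7.2° · tan -13.9°) = 91.79°, so 2H_s/15 = 12.2387 h.
B: H_s = arccos(−tan 39.3° · tan 13.2°) = 101.07°, so 2H_s/15 = 13.4760 h.
A − B = 12.2387 − 13.4760 = -1.2373 h.

-1.24 h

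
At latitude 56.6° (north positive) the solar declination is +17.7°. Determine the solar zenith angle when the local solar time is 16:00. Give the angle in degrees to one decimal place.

Hour angle H = 15° × (16 − 12) = 60.00°.
cos θ_z = sin(56.6°) sin(17.7°) + cos(56.6°) cos(17.7°) cos(60.00°) = 0.2538 + 0.2622 = 0.5160.
θ_z = arccos(0.5160) = 58.94°.

58.9°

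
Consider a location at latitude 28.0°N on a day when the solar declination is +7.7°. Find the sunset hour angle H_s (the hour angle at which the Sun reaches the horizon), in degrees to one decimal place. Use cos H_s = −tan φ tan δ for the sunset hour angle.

94.1°

−tan φ tan δ = −(0.5317)(0.1352) = -0.0719; H_s = arccos(-0.0719) = 94.12°.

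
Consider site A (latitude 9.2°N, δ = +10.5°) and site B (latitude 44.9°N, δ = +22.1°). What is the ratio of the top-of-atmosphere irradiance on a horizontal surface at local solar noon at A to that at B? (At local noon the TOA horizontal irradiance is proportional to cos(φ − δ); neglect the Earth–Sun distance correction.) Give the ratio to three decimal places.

1.084

A: cos θ_z = cos(9.2° − (10.5°)) = 0.9997.
B: cos θ_z = cos(44.9° − (22.1°)) = 0.9219.
Ratio A/B = 0.9997 / 0.9219 = 1.0844.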